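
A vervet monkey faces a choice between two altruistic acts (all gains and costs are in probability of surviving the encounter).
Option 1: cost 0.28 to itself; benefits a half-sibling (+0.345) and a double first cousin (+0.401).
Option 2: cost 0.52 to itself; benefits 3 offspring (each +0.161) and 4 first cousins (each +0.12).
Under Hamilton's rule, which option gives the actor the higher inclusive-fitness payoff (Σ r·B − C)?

Option 1

Option 1: r to a half-sibling = 0.25.
Option 1: r to a double first cousin = 0.25.
Option 1: Σ r·B − C = (1·0.25·0.345 + 1·0.25·0.401) − 0.28 = -0.0935.
Option 2: r to an offspring = 0.5.
Option 2: r to a first cousin = 0.125.
Option 2: Σ r·B − C = (3·0.5·0.161 + 4·0.125·0.12) − 0.52 = -0.2185.
Option 1 has the higher net inclusive-fitness payoff.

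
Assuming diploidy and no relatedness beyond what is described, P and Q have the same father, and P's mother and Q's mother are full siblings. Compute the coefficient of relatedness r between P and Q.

0.375

Relatedness sums over independent paths through distinct common ancestors.
P and Q are related in two ways: half-sibs through their shared father (r = 1/4) and first cousins through their mothers (r = 1/8).
r = 1/4 + 1/8 = 0.375.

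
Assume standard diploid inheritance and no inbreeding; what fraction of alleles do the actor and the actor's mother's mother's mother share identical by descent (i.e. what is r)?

Each parent–offspring link contributes a factor of 1/2, and independent paths through distinct common ancestors add.
Three parent–offspring links: r = (1/2)^3 = 1/8.

0.125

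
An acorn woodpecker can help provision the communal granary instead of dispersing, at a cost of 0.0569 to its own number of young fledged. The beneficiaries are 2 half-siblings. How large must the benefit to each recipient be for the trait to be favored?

r to a half-sibling = 1/4 (half-sibs share one parent — one path of length 2: r = (1/2)^2 = 1/4).
Hamilton's rule with n recipients of equal r: n·r·B > C, so B > C/(n·r) = 0.0569/(2·0.25) = 0.1138.

0.1138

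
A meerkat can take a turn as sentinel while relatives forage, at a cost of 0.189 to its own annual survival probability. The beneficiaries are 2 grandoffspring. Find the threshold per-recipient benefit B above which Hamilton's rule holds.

r to a grandoffspring = 1/4 (two parent–offspring links: r = (1/2)^2 = 1/4).
Hamilton's rule with n recipients of equal r: n·r·B > C, so B > C/(n·r) = 0.189/(2·0.25) = 0.378.

0.378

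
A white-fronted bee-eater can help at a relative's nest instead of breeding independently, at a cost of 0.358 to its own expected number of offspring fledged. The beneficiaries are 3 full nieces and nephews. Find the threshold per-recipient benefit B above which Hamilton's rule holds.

0.4773

r to a full niece or nephew = 0.25 (full aunt/uncle↔niece/nephew: two paths of length 3 through the shared grandparent pair: r = 2·(1/2)^3 = 1/4).
Hamilton's rule with n recipients of equal r: n·r·B > C, so B > C/(n·r) = 0.358/(3·0.25) = 0.4773.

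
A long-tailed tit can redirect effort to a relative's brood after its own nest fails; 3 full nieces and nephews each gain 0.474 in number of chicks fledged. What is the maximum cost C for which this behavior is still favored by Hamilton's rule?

r to a full niece or nephew = 1/4 (full aunt/uncle↔niece/nephew: two paths of length 3 through the shared grandparent pair: r = 2·(1/2)^3 = 1/4).
Hamilton's rule: n·r·B > C, so the trait is favored while C < n·r·B = 3·0.25·0.474 = 0.3555.

0.3555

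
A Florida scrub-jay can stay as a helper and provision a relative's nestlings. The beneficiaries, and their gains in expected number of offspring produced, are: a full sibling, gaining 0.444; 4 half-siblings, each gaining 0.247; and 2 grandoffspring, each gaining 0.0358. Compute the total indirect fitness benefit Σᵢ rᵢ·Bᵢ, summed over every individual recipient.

r to a full sibling = 1/2 (full sibs share both parents — two paths of length 2: r = 2·(1/2)^2 = 1/2).
r to a half-sibling = 0.25 (half-sibs share one parent — one path of length 2: r = (1/2)^2 = 1/4).
r to a grandoffspring = 0.25 (two parent–offspring links: r = (1/2)^2 = 1/4).
Summing one r·B term per recipient: 1·0.5·0.444 + 4·0.25·0.247 + 2·0.25·0.0358 = 0.4869.

0.4869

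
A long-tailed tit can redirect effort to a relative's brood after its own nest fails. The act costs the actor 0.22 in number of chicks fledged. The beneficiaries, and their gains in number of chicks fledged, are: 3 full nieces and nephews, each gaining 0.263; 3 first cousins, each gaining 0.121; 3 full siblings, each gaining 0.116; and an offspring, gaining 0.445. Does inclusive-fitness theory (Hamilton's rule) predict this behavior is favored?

Hamilton's rule: the trait is favored when the sum of r·B over every recipient exceeds the actor's cost C.
r to a full niece or nephew = 0.25 (full aunt/uncle↔niece/nephew: two paths of length 3 through the shared grandparent pair: r = 2·(1/2)^3 = 1/4).
r to a first cousin = 0.125 (first cousins share one grandparent pair — two paths of length 4: r = 2·(1/2)^4 = 1/8).
r to a full sibling = 1/2 (full sibs share both parents — two paths of length 2: r = 2·(1/2)^2 = 1/2).
r to an offspring = 0.5 (one parent–offspring link: r = (1/2)^1 = 1/2).
Summing one r·B term per recipient: 3·0.25·0.263 + 3·0.125·0.121 + 3·0.5·0.116 + 1·0.5·0.445 = 0.639125.
0.639125 > 0.22: the indirect benefit exceeds the cost.

Yes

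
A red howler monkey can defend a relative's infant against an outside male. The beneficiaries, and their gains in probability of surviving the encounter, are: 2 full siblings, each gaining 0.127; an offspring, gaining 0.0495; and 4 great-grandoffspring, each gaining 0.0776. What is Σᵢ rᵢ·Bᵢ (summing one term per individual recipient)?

0.19055

r to a full sibling = 0.5 (full sibs share both parents — two paths of length 2: r = 2·(1/2)^2 = 1/2).
r to an offspring = 0.5 (one parent–offspring link: r = (1/2)^1 = 1/2).
r to a great-grandoffspring = 1/8 (three parent–offspring links: r = (1/2)^3 = 1/8).
Summing one r·B term per recipient: 2·0.5·0.127 + 1·0.5·0.0495 + 4·0.125·0.0776 = 0.19055.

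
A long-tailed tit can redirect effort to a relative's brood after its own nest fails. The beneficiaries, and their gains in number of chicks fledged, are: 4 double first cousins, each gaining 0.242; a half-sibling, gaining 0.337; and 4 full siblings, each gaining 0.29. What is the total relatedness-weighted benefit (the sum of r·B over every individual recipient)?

r to a double first cousin = 0.25 (double first cousins share both grandparent pairs — four paths of length 4: r = 4·(1/2)^4 = 1/4).
r to a half-sibling = 1/4 (half-sibs share one parent — one path of length 2: r = (1/2)^2 = 1/4).
r to a full sibling = 0.5 (full sibs share both parents — two paths of length 2: r = 2·(1/2)^2 = 1/2).
Summing one r·B term per recipient: 4·0.25·0.242 + 1·0.25·0.337 + 4·0.5·0.29 = 0.90625.

0.90625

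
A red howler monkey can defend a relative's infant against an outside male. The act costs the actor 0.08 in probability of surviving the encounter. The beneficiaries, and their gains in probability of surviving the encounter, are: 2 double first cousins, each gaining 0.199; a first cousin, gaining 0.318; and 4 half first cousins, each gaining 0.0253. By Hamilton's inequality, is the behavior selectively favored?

Hamilton's rule: the trait is favored when the sum of r·B over every recipient exceeds the actor's cost C.
r to a double first cousin = 1/4 (double first cousins share both grandparent pairs — four paths of length 4: r = 4·(1/2)^4 = 1/4).
r to a first cousin = 1/8 (first cousins share one grandparent pair — two paths of length 4: r = 2·(1/2)^4 = 1/8).
r to a half first cousin = 1/16 (half first cousins share one grandparent — one path of length 4: r = (1/2)^4 = 1/16).
Summing one r·B term per recipient: 2·0.25·0.199 + 1·0.125·0.318 + 4·0.0625·0.0253 = 0.145575.
0.145575 > 0.08: the indirect benefit exceeds the cost.

Yes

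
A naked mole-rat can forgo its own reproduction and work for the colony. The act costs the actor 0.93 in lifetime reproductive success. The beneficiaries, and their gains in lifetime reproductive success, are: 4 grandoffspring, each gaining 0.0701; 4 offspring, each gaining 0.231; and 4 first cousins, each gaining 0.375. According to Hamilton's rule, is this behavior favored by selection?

Hamilton's rule: the trait is favored when the sum of r·B over every recipient exceeds the actor's cost C.
r to a grandoffspring = 1/4 (two parent–offspring links: r = (1/2)^2 = 1/4).
r to an offspring = 1/2 (one parent–offspring link: r = (1/2)^1 = 1/2).
r to a first cousin = 1/8 (first cousins share one grandparent pair — two paths of length 4: r = 2·(1/2)^4 = 1/8).
Summing one r·B term per recipient: 4·0.25·0.0701 + 4·0.5·0.231 + 4·0.125·0.375 = 0.7196.
0.7196 < 0.93: the indirect benefit is less than the cost.

No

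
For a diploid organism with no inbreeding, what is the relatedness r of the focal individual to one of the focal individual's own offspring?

0.5

Each parent–offspring link contributes a factor of 1/2, and independent paths through distinct common ancestors add.
One parent–offspring link: r = (1/2)^1 = 1/2.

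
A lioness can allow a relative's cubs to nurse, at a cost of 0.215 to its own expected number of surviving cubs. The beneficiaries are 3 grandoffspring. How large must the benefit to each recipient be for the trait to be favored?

0.2867

r to a grandoffspring = 0.25 (two parent–offspring links: r = (1/2)^2 = 1/4).
Hamilton's rule with n recipients of equal r: n·r·B > C, so B > C/(n·r) = 0.215/(3·0.25) = 0.2867.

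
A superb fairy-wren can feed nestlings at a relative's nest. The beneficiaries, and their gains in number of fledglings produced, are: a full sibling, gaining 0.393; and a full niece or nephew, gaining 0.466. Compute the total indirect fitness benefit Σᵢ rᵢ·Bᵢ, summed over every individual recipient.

r to a full sibling = 0.5 (full sibs share both parents — two paths of length 2: r = 2·(1/2)^2 = 1/2).
r to a full niece or nephew = 0.25 (full aunt/uncle↔niece/nephew: two paths of length 3 through the shared grandparent pair: r = 2·(1/2)^3 = 1/4).
Summing one r·B term per recipient: 1·0.5·0.393 + 1·0.25·0.466 = 0.313.

0.313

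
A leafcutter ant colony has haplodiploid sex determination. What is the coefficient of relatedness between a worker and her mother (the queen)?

0.5

One meiotic link between diploid queen and diploid daughter: r = 1/2.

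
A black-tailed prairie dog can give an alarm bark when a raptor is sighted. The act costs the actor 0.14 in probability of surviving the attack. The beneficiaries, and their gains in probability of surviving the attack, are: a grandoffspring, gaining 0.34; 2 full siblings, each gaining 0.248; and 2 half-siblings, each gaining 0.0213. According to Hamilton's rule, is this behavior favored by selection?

Hamilton's rule: the trait is favored when the sum of r·B over every recipient exceeds the actor's cost C.
r to a grandoffspring = 1/4 (two parent–offspring links: r = (1/2)^2 = 1/4).
r to a full sibling = 1/2 (full sibs share both parents — two paths of length 2: r = 2·(1/2)^2 = 1/2).
r to a half-sibling = 0.25 (half-sibs share one parent — one path of length 2: r = (1/2)^2 = 1/4).
Summing one r·B term per recipient: 1·0.25·0.34 + 2·0.5·0.248 + 2·0.25·0.0213 = 0.34365.
0.34365 > 0.14: the indirect benefit exceeds the cost.

Yes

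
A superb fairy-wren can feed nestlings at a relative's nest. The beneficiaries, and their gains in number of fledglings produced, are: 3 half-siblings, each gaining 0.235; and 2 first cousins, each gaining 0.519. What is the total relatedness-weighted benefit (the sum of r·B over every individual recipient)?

r to a half-sibling = 0.25 (half-sibs share one parent — one path of length 2: r = (1/2)^2 = 1/4).
r to a first cousin = 1/8 (first cousins share one grandparent pair — two paths of length 4: r = 2·(1/2)^4 = 1/8).
Summing one r·B term per recipient: 3·0.25·0.235 + 2·0.125·0.519 = 0.306.

0.306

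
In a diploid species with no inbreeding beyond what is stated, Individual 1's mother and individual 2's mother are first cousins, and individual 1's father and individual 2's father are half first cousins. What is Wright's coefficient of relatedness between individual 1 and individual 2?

With two independent routes of shared ancestry, r is the sum of the two contributions.
Individual 1 and individual 2 are related in two ways: second cousins through their mothers (r = 1/32) and half second cousins through their fathers (r = 1/64).
r = 1/32 + 1/64 = 0.046875.

0.046875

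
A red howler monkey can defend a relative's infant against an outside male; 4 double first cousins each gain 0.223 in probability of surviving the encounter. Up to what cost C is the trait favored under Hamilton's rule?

0.223

r to a double first cousin = 1/4 (double first cousins share both grandparent pairs — four paths of length 4: r = 4·(1/2)^4 = 1/4).
Hamilton's rule: n·r·B > C, so the trait is favored while C < n·r·B = 4·0.25·0.223 = 0.223.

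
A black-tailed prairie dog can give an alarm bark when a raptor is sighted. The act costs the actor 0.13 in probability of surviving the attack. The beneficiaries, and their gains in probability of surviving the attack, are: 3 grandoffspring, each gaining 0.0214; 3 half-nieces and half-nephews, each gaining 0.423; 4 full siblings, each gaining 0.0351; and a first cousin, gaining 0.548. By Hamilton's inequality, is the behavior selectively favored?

Hamilton's rule: the trait is favored when the sum of r·B over every recipient exceeds the actor's cost C.
r to a grandoffspring = 0.25 (two parent–offspring links: r = (1/2)^2 = 1/4).
r to a half-niece or half-nephew = 1/8 (half-aunt/uncle↔niece/nephew: one path of length 3: r = (1/2)^3 = 1/8).
r to a full sibling = 1/2 (full sibs share both parents — two paths of length 2: r = 2·(1/2)^2 = 1/2).
r to a first cousin = 0.125 (first cousins share one grandparent pair — two paths of length 4: r = 2·(1/2)^4 = 1/8).
Summing one r·B term per recipient: 3·0.25·0.0214 + 3·0.125·0.423 + 4·0.5·0.0351 + 1·0.125·0.548 = 0.313375.
0.313375 > 0.13: the indirect benefit exceeds the cost.

Yes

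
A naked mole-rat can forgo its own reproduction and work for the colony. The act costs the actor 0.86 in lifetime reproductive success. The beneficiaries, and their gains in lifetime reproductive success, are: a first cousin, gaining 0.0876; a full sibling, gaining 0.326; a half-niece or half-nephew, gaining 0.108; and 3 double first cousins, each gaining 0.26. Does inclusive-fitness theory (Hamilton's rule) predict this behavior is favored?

Hamilton's rule: the trait is favored when the sum of r·B over every recipient exceeds the actor's cost C.
r to a first cousin = 0.125 (first cousins share one grandparent pair — two paths of length 4: r = 2·(1/2)^4 = 1/8).
r to a full sibling = 1/2 (full sibs share both parents — two paths of length 2: r = 2·(1/2)^2 = 1/2).
r to a half-niece or half-nephew = 1/8 (half-aunt/uncle↔niece/nephew: one path of length 3: r = (1/2)^3 = 1/8).
r to a double first cousin = 1/4 (double first cousins share both grandparent pairs — four paths of length 4: r = 4·(1/2)^4 = 1/4).
Summing one r·B term per recipient: 1·0.125·0.0876 + 1·0.5·0.326 + 1·0.125·0.108 + 3·0.25·0.26 = 0.38245.
0.38245 < 0.86: the indirect benefit is less than the cost.

No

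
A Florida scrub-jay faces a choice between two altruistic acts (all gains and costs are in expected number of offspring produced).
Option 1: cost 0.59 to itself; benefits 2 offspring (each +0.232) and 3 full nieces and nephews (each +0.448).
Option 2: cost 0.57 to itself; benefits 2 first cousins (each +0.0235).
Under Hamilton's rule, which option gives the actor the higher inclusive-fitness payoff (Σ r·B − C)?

Option 1: r to an offspring = 0.5.
Option 1: r to a full niece or nephew = 0.25.
Option 1: Σ r·B − C = (2·0.5·0.232 + 3·0.25·0.448) − 0.59 = -0.022.
Option 2: r to a first cousin = 0.125.
Option 2: Σ r·B − C = (2·0.125·0.0235) − 0.57 = -0.564125.
Option 1 has the higher net inclusive-fitness payoff.

Option 1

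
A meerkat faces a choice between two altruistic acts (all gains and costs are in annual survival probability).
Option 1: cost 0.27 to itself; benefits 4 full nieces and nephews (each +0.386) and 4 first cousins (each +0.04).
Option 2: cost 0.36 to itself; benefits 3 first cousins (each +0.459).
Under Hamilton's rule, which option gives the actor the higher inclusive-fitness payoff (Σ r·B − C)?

Option 1

Option 1: r to a full niece or nephew = 0.25.
Option 1: r to a first cousin = 0.125.
Option 1: Σ r·B − C = (4·0.25·0.386 + 4·0.125·0.04) − 0.27 = 0.136.
Option 2: r to a first cousin = 0.125.
Option 2: Σ r·B − C = (3·0.125·0.459) − 0.36 = -0.187875.
Option 1 has the higher net inclusive-fitness payoff.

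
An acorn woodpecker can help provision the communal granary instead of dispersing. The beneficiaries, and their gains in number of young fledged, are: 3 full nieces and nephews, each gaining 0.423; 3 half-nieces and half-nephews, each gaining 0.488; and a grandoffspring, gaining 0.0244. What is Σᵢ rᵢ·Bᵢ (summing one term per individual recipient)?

0.50635

r to a full niece or nephew = 0.25 (full aunt/uncle↔niece/nephew: two paths of length 3 through the shared grandparent pair: r = 2·(1/2)^3 = 1/4).
r to a half-niece or half-nephew = 1/8 (half-aunt/uncle↔niece/nephew: one path of length 3: r = (1/2)^3 = 1/8).
r to a grandoffspring = 1/4 (two parent–offspring links: r = (1/2)^2 = 1/4).
Summing one r·B term per recipient: 3·0.25·0.423 + 3·0.125·0.488 + 1·0.25·0.0244 = 0.50635.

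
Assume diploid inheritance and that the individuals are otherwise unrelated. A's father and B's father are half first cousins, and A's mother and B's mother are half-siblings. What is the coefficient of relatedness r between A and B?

With two independent routes of shared ancestry, r is the sum of the two contributions.
A and B are related in two ways: half second cousins through their fathers (r = 1/64) and half first cousins through their mothers (r = 1/16).
r = 1/64 + 1/16 = 5/64 = 0.078125.

0.078125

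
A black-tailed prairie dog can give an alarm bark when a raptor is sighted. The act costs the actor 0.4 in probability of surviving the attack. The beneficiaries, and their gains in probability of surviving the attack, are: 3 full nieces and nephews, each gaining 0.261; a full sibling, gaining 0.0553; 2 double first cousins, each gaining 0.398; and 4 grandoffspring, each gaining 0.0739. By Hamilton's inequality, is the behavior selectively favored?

Hamilton's rule: the trait is favored when the sum of r·B over every recipient exceeds the actor's cost C.
r to a full niece or nephew = 1/4 (full aunt/uncle↔niece/nephew: two paths of length 3 through the shared grandparent pair: r = 2·(1/2)^3 = 1/4).
r to a full sibling = 1/2 (full sibs share both parents — two paths of length 2: r = 2·(1/2)^2 = 1/2).
r to a double first cousin = 1/4 (double first cousins share both grandparent pairs — four paths of length 4: r = 4·(1/2)^4 = 1/4).
r to a grandoffspring = 0.25 (two parent–offspring links: r = (1/2)^2 = 1/4).
Summing one r·B term per recipient: 3·0.25·0.261 + 1·0.5·0.0553 + 2·0.25·0.398 + 4·0.25·0.0739 = 0.4963.
0.4963 > 0.4: the indirect benefit exceeds the cost.

Yes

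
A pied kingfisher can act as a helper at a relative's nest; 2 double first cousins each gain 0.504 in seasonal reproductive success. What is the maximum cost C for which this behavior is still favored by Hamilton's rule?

r to a double first cousin = 0.25 (double first cousins share both grandparent pairs — four paths of length 4: r = 4·(1/2)^4 = 1/4).
Hamilton's rule: n·r·B > C, so the trait is favored while C < n·r·B = 2·0.25·0.504 = 0.252.

0.252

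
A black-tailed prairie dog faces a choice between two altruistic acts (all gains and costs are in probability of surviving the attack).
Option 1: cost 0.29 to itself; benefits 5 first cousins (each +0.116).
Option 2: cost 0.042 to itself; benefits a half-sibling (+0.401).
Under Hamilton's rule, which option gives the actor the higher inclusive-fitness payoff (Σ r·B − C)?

Option 2

Option 1: r to a first cousin = 0.125.
Option 1: Σ r·B − C = (5·0.125·0.116) − 0.29 = -0.2175.
Option 2: r to a half-sibling = 0.25.
Option 2: Σ r·B − C = (1·0.25·0.401) − 0.042 = 0.05825.
Option 2 has the higher net inclusive-fitness payoff.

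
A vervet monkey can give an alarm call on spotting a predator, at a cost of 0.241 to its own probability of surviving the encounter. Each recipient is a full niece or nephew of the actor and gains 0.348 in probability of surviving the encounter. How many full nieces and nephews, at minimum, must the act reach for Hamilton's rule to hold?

r to a full niece or nephew = 0.25 (full aunt/uncle↔niece/nephew: two paths of length 3 through the shared grandparent pair: r = 2·(1/2)^3 = 1/4).
Hamilton's rule: n·r·B > C  ⇒  n > C/(r·B) = 0.241/(0.25·0.348) = 2.77.
The smallest integer exceeding 2.77 is 3.

3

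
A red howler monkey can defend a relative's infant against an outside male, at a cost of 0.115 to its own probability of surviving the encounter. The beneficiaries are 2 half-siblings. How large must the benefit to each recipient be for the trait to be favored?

r to a half-sibling = 1/4 (half-sibs share one parent — one path of length 2: r = (1/2)^2 = 1/4).
Hamilton's rule with n recipients of equal r: n·r·B > C, so B > C/(n·r) = 0.115/(2·0.25) = 0.23.

0.23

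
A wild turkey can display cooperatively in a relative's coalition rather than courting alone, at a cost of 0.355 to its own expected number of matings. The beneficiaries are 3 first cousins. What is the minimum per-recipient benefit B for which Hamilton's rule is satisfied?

r to a first cousin = 0.125 (first cousins share one grandparent pair — two paths of length 4: r = 2·(1/2)^4 = 1/8).
Hamilton's rule with n recipients of equal r: n·r·B > C, so B > C/(n·r) = 0.355/(3·0.125) = 0.9467.

0.9467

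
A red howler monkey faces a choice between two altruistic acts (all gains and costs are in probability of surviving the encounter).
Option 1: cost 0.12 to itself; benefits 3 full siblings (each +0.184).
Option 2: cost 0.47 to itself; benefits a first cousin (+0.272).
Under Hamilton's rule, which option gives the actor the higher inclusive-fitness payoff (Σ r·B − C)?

Option 1: r to a full sibling = 0.5.
Option 1: Σ r·B − C = (3·0.5·0.184) − 0.12 = 0.156.
Option 2: r to a first cousin = 0.125.
Option 2: Σ r·B − C = (1·0.125·0.272) − 0.47 = -0.436.
Option 1 has the higher net inclusive-fitness payoff.

Option 1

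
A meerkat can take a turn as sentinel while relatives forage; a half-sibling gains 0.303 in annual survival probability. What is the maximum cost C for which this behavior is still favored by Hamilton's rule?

0.07575

r to a half-sibling = 1/4 (half-sibs share one parent — one path of length 2: r = (1/2)^2 = 1/4).
Hamilton's rule: n·r·B > C, so the trait is favored while C < n·r·B = 1·0.25·0.303 = 0.07575.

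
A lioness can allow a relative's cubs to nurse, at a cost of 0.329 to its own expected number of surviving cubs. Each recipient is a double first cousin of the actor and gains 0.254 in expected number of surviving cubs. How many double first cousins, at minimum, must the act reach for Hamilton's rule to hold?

r to a double first cousin = 0.25 (double first cousins share both grandparent pairs — four paths of length 4: r = 4·(1/2)^4 = 1/4).
Hamilton's rule: n·r·B > C  ⇒  n > C/(r·B) = 0.329/(0.25·0.254) = 5.181.
The smallest integer exceeding 5.181 is 6.

6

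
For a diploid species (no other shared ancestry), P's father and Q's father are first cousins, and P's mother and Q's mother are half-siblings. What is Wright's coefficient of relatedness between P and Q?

Relatedness sums over independent paths through distinct common ancestors.
P and Q are related in two ways: second cousins through their fathers (r = 1/32) and half first cousins through their mothers (r = 1/16).
r = 1/32 + 1/16 = 3/32 = 0.09375.

0.09375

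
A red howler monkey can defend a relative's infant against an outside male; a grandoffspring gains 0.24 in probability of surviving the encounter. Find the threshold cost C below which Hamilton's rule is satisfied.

r to a grandoffspring = 1/4 (two parent–offspring links: r = (1/2)^2 = 1/4).
Hamilton's rule: n·r·B > C, so the trait is favored while C < n·r·B = 1·0.25·0.24 = 0.06.

0.06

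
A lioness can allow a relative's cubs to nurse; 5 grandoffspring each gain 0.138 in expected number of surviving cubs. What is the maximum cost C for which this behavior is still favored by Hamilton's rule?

0.1725

r to a grandoffspring = 1/4 (two parent–offspring links: r = (1/2)^2 = 1/4).
Hamilton's rule: n·r·B > C, so the trait is favored while C < n·r·B = 5·0.25·0.138 = 0.1725.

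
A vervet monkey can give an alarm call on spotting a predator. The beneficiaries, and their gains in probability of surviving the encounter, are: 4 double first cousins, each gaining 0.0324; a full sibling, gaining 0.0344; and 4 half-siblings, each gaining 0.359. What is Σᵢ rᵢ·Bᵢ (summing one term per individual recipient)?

r to a double first cousin = 0.25 (double first cousins share both grandparent pairs — four paths of length 4: r = 4·(1/2)^4 = 1/4).
r to a full sibling = 1/2 (full sibs share both parents — two paths of length 2: r = 2·(1/2)^2 = 1/2).
r to a half-sibling = 1/4 (half-sibs share one parent — one path of length 2: r = (1/2)^2 = 1/4).
Summing one r·B term per recipient: 4·0.25·0.0324 + 1·0.5·0.0344 + 4·0.25·0.359 = 0.4086.

0.4086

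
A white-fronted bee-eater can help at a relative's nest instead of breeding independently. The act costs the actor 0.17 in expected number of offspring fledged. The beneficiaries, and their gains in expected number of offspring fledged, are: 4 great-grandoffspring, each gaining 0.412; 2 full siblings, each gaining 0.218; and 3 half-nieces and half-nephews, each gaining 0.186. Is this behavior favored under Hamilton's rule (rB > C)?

Hamilton's rule: the trait is favored when the sum of r·B over every recipient exceeds the actor's cost C.
r to a great-grandoffspring = 0.125 (three parent–offspring links: r = (1/2)^3 = 1/8).
r to a full sibling = 0.5 (full sibs share both parents — two paths of length 2: r = 2·(1/2)^2 = 1/2).
r to a half-niece or half-nephew = 0.125 (half-aunt/uncle↔niece/nephew: one path of length 3: r = (1/2)^3 = 1/8).
Summing one r·B term per recipient: 4·0.125·0.412 + 2·0.5·0.218 + 3·0.125·0.186 = 0.49375.
0.49375 > 0.17: the indirect benefit exceeds the cost.

Yes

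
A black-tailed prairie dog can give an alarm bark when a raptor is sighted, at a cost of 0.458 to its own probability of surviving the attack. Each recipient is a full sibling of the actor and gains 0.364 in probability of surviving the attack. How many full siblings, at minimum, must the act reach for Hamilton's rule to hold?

r to a full sibling = 1/2 (full sibs share both parents — two paths of length 2: r = 2·(1/2)^2 = 1/2).
Hamilton's rule: n·r·B > C  ⇒  n > C/(r·B) = 0.458/(0.5·0.364) = 2.516.
The smallest integer exceeding 2.516 is 3.

3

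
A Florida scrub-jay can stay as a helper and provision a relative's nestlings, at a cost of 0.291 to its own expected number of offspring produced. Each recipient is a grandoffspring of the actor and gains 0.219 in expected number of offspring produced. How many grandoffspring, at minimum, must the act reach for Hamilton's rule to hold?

r to a grandoffspring = 1/4 (two parent–offspring links: r = (1/2)^2 = 1/4).
Hamilton's rule: n·r·B > C  ⇒  n > C/(r·B) = 0.291/(0.25·0.219) = 5.315.
The smallest integer exceeding 5.315 is 6.

6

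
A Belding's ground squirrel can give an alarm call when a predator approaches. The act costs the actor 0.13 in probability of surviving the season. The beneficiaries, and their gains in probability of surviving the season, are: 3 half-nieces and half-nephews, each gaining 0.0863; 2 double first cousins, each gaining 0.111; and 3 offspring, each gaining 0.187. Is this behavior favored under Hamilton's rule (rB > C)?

Hamilton's rule: the trait is favored when the sum of r·B over every recipient exceeds the actor's cost C.
r to a half-niece or half-nephew = 1/8 (half-aunt/uncle↔niece/nephew: one path of length 3: r = (1/2)^3 = 1/8).
r to a double first cousin = 0.25 (double first cousins share both grandparent pairs — four paths of length 4: r = 4·(1/2)^4 = 1/4).
r to an offspring = 0.5 (one parent–offspring link: r = (1/2)^1 = 1/2).
Summing one r·B term per recipient: 3·0.125·0.0863 + 2·0.25·0.111 + 3·0.5·0.187 = 0.3683625.
0.3683625 > 0.13: the indirect benefit exceeds the cost.

Yes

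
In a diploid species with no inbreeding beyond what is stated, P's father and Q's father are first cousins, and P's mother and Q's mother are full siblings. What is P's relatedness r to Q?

0.15625

Wright's path rule: contributions from independent ancestry routes add.
P and Q are related in two ways: second cousins through their fathers (r = 1/32) and first cousins through their mothers (r = 1/8).
r = 1/32 + 1/8 = 0.15625.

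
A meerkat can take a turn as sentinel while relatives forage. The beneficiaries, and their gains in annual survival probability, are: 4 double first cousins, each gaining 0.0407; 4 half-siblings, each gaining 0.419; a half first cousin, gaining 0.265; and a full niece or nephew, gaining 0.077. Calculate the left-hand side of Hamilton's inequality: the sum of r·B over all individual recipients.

0.4955125

r to a double first cousin = 0.25 (double first cousins share both grandparent pairs — four paths of length 4: r = 4·(1/2)^4 = 1/4).
r to a half-sibling = 0.25 (half-sibs share one parent — one path of length 2: r = (1/2)^2 = 1/4).
r to a half first cousin = 1/16 (half first cousins share one grandparent — one path of length 4: r = (1/2)^4 = 1/16).
r to a full niece or nephew = 0.25 (full aunt/uncle↔niece/nephew: two paths of length 3 through the shared grandparent pair: r = 2·(1/2)^3 = 1/4).
Summing one r·B term per recipient: 4·0.25·0.0407 + 4·0.25·0.419 + 1·0.0625·0.265 + 1·0.25·0.077 = 0.4955125.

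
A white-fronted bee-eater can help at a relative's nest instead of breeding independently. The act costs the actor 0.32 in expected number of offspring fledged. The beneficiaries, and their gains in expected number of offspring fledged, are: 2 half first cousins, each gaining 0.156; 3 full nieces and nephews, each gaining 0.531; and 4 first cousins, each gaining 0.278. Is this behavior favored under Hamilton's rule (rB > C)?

Yes

Hamilton's rule: the trait is favored when the sum of r·B over every recipient exceeds the actor's cost C.
r to a half first cousin = 1/16 (half first cousins share one grandparent — one path of length 4: r = (1/2)^4 = 1/16).
r to a full niece or nephew = 1/4 (full aunt/uncle↔niece/nephew: two paths of length 3 through the shared grandparent pair: r = 2·(1/2)^3 = 1/4).
r to a first cousin = 1/8 (first cousins share one grandparent pair — two paths of length 4: r = 2·(1/2)^4 = 1/8).
Summing one r·B term per recipient: 2·0.0625·0.156 + 3·0.25·0.531 + 4·0.125·0.278 = 0.55675.
0.55675 > 0.32: the indirect benefit exceeds the cost.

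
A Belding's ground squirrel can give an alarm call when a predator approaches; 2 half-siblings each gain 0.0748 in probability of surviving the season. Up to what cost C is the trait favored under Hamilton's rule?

0.0374

r to a half-sibling = 1/4 (half-sibs share one parent — one path of length 2: r = (1/2)^2 = 1/4).
Hamilton's rule: n·r·B > C, so the trait is favored while C < n·r·B = 2·0.25·0.0748 = 0.0374.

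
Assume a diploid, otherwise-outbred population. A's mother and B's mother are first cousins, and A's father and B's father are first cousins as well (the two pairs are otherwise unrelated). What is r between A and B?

Wright's path rule: contributions from independent ancestry routes add.
A and B are related in two ways: second cousins through their mothers (r = 1/32) and second cousins through their fathers (r = 1/32).
r = 1/32 + 1/32 = 0.0625.

0.0625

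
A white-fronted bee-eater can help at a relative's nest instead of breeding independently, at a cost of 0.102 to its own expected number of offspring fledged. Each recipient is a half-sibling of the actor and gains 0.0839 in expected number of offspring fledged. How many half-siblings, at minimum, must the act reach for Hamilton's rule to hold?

r to a half-sibling = 1/4 (half-sibs share one parent — one path of length 2: r = (1/2)^2 = 1/4).
Hamilton's rule: n·r·B > C  ⇒  n > C/(r·B) = 0.102/(0.25·0.0839) = 4.863.
The smallest integer exceeding 4.863 is 5.

5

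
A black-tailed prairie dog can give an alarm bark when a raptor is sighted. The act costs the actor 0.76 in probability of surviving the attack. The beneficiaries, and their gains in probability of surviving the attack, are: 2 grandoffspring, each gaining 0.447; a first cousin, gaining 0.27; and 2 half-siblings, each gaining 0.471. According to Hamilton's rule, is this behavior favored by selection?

No

Hamilton's rule: the trait is favored when the sum of r·B over every recipient exceeds the actor's cost C.
r to a grandoffspring = 1/4 (two parent–offspring links: r = (1/2)^2 = 1/4).
r to a first cousin = 1/8 (first cousins share one grandparent pair — two paths of length 4: r = 2·(1/2)^4 = 1/8).
r to a half-sibling = 1/4 (half-sibs share one parent — one path of length 2: r = (1/2)^2 = 1/4).
Summing one r·B term per recipient: 2·0.25·0.447 + 1·0.125·0.27 + 2·0.25·0.471 = 0.49275.
0.49275 < 0.76: the indirect benefit is less than the cost.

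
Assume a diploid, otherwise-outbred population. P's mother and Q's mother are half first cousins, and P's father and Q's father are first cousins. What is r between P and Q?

0.046875

Wright's path rule: contributions from independent ancestry routes add.
P and Q are related in two ways: half second cousins through their mothers (r = 1/64) and second cousins through their fathers (r = 1/32).
r = 1/64 + 1/32 = 0.046875.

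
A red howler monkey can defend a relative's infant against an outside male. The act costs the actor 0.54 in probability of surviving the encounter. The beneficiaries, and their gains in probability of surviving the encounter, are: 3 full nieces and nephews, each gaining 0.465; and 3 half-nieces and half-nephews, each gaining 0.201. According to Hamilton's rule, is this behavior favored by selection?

No

Hamilton's rule: the trait is favored when the sum of r·B over every recipient exceeds the actor's cost C.
r to a full niece or nephew = 1/4 (full aunt/uncle↔niece/nephew: two paths of length 3 through the shared grandparent pair: r = 2·(1/2)^3 = 1/4).
r to a half-niece or half-nephew = 0.125 (half-aunt/uncle↔niece/nephew: one path of length 3: r = (1/2)^3 = 1/8).
Summing one r·B term per recipient: 3·0.25·0.465 + 3·0.125·0.201 = 0.424125.
0.424125 < 0.54: the indirect benefit is less than the cost.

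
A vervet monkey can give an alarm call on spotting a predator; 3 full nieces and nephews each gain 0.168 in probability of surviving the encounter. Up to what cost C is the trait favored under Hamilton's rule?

0.126

r to a full niece or nephew = 1/4 (full aunt/uncle↔niece/nephew: two paths of length 3 through the shared grandparent pair: r = 2·(1/2)^3 = 1/4).
Hamilton's rule: n·r·B > C, so the trait is favored while C < n·r·B = 3·0.25·0.168 = 0.126.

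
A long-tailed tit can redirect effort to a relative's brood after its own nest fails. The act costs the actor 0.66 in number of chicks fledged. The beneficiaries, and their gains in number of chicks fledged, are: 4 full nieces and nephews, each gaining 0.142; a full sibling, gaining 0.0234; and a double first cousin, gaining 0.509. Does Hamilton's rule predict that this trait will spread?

No

Hamilton's rule: the trait is favored when the sum of r·B over every recipient exceeds the actor's cost C.
r to a full niece or nephew = 1/4 (full aunt/uncle↔niece/nephew: two paths of length 3 through the shared grandparent pair: r = 2·(1/2)^3 = 1/4).
r to a full sibling = 0.5 (full sibs share both parents — two paths of length 2: r = 2·(1/2)^2 = 1/2).
r to a double first cousin = 0.25 (double first cousins share both grandparent pairs — four paths of length 4: r = 4·(1/2)^4 = 1/4).
Summing one r·B term per recipient: 4·0.25·0.142 + 1·0.5·0.0234 + 1·0.25·0.509 = 0.28095.
0.28095 < 0.66: the indirect benefit is less than the cost.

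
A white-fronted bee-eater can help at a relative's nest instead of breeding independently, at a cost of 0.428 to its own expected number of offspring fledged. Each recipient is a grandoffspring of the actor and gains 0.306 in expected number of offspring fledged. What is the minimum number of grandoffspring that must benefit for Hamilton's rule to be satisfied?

r to a grandoffspring = 1/4 (two parent–offspring links: r = (1/2)^2 = 1/4).
Hamilton's rule: n·r·B > C  ⇒  n > C/(r·B) = 0.428/(0.25·0.306) = 5.595.
The smallest integer exceeding 5.595 is 6.

6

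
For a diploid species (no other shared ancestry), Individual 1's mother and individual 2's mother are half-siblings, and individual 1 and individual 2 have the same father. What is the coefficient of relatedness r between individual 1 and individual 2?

Independent pedigree routes through distinct common ancestors add.
Individual 1 and individual 2 are related in two ways: half first cousins through their mothers (r = 1/16) and half-sibs through their shared father (r = 1/4).
r = 1/16 + 1/4 = 0.3125.

0.3125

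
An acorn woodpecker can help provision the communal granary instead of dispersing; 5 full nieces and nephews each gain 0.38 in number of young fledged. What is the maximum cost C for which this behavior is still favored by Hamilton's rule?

0.475

r to a full niece or nephew = 0.25 (full aunt/uncle↔niece/nephew: two paths of length 3 through the shared grandparent pair: r = 2·(1/2)^3 = 1/4).
Hamilton's rule: n·r·B > C, so the trait is favored while C < n·r·B = 5·0.25·0.38 = 0.475.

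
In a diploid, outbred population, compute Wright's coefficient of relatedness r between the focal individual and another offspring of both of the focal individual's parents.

0.5

Each parent–offspring link contributes a factor of 1/2, and independent paths through distinct common ancestors add.
Full sibs share both parents — two paths of length 2: r = 2·(1/2)^2 = 1/2.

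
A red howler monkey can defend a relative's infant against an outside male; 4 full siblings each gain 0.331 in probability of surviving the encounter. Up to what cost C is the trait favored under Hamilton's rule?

0.662

r to a full sibling = 1/2 (full sibs share both parents — two paths of length 2: r = 2·(1/2)^2 = 1/2).
Hamilton's rule: n·r·B > C, so the trait is favored while C < n·r·B = 4·0.5·0.331 = 0.662.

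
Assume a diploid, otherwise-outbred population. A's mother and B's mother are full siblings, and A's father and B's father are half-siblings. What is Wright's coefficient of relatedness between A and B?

0.1875

With two independent routes of shared ancestry, r is the sum of the two contributions.
A and B are related in two ways: first cousins through their mothers (r = 1/8) and half first cousins through their fathers (r = 1/16).
r = 1/8 + 1/16 = 0.1875.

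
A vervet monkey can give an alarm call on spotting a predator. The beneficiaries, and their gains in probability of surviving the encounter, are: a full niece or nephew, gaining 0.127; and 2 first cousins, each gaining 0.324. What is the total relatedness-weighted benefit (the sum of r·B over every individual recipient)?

r to a full niece or nephew = 0.25 (full aunt/uncle↔niece/nephew: two paths of length 3 through the shared grandparent pair: r = 2·(1/2)^3 = 1/4).
r to a first cousin = 1/8 (first cousins share one grandparent pair — two paths of length 4: r = 2·(1/2)^4 = 1/8).
Summing one r·B term per recipient: 1·0.25·0.127 + 2·0.125·0.324 = 0.11275.

0.11275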